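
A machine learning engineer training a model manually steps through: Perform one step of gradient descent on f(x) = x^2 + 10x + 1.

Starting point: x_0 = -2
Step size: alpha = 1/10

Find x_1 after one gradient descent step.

f(x) = x^2 + 10x + 1
f'(x) = 2x + 10
f'(-2) = 2*-2 + (10) = 6
x_1 = x_0 - alpha * f'(x_0) = -2 - 1/10 * 6 = -13/5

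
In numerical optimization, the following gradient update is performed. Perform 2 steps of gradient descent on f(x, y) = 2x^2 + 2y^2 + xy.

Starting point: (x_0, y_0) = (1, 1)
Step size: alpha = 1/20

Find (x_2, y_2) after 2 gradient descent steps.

f(x,y) = 2x^2 + 2y^2 + xy
grad_x = 4x + 1y, grad_y = 4y + 1x
Step 1: grad = (5, 5), (3/4, 3/4)
Step 2: grad = (15/4, 15/4), (9/16, 9/16)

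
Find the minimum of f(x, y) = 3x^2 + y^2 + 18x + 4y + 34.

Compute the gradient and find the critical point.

f(x,y) = 3x^2 + y^2 + 18x + 4y + 34
df/dx = 6x + (18) = 0  =>  x = -3
df/dy = 2y + (4) = 0  =>  y = -2
f(-3, -2) = 3*(-3)^2 + 1*(-2)^2 + 18*(-3) + 4*(-2) + 34 = 3
Hessian is diagonal with entries 6, 2 > 0, so this is a minimum.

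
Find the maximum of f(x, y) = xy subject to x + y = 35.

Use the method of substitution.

Substitute y = 35 - x into f(x,y) = xy:
g(x) = x(35 - x) = 35x - x^2
g'(x) = 35 - 2x = 0  =>  x = 35/2
y = 35 - 35/2 = 35/2
Maximum value = (35/2) * (35/2) = 1225/4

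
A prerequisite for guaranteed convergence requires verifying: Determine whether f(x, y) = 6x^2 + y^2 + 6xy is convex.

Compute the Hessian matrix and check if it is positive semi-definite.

f(x,y) = 6x^2 + y^2 + 6xy
Hessian H = [[12, 6], [6, 2]]
trace(H) = 14, det(H) = -12
Eigenvalues: (14 +/- sqrt(244)) / 2 = 14.81, -0.8102
Since not both eigenvalues positive, f is neither convex nor concave.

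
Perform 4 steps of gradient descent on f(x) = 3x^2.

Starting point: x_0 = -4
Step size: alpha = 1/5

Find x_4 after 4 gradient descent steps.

f(x) = 3x^2, f'(x) = 6x + (0)
Step 1: f'(-4) = -24, x_1 = -4 - 1/5 * -24 = 4/5
Step 2: f'(4/5) = 24/5, x_2 = 4/5 - 1/5 * 24/5 = -4/25
Step 3: f'(-4/25) = -24/25, x_3 = -4/25 - 1/5 * -24/25 = 4/125
Step 4: f'(4/125) = 24/125, x_4 = 4/125 - 1/5 * 24/125 = -4/625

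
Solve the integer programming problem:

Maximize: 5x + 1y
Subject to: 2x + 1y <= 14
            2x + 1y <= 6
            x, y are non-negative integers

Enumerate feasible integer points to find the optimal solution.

Constraint 1: 2x + 1y <= 14
Constraint 2: 2x + 1y <= 6
Feasible x range (need y >= 0): 0 <= x <= min(14/2, 6/2) => x in {0, ..., 3}.
Enumerate feasible integer points row by row (the coefficient of y is 1 > 0, so for each x the largest feasible y gives the best value):
  x = 0: y <= min((14 - 2*0)/1, (6 - 2*0)/1) => y in {0, ..., 6}; best 5*0 + 1*6 = 6
  x = 1: y <= min((14 - 2*1)/1, (6 - 2*1)/1) => y in {0, ..., 4}; best 5*1 + 1*4 = 9
  x = 2: y <= min((14 - 2*2)/1, (6 - 2*2)/1) => y in {0, ..., 2}; best 5*2 + 1*2 = 12
  x = 3: y <= min((14 - 2*3)/1, (6 - 2*3)/1) => y in {0}; best 5*3 + 1*0 = 15
The maximum 5x + 1y = 15 is achieved at x = 3, y = 0.
Check: 2*3 + 1*0 = 6 <= 14 and 2*3 + 1*0 = 6 <= 6.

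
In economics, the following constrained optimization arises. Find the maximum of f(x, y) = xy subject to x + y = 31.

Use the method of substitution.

Substitute y = 31 - x into f(x,y) = xy:
g(x) = x(31 - x) = 31x - x^2
g'(x) = 31 - 2x = 0  =>  x = 31/2
y = 31 - 31/2 = 31/2
Maximum value = (31/2) * (31/2) = 961/4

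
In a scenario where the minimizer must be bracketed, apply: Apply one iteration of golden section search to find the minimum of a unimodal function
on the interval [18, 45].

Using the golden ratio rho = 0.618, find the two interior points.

Golden section search on [18, 45].
Golden ratio rho = 0.618 (approx).
Interior points:
  x_1 = 18 + (1-0.618)*27 = 28.3140
  x_2 = 18 + 0.618*27 = 34.6860
Compare f(x_1) and f(x_2) to determine which subinterval to keep.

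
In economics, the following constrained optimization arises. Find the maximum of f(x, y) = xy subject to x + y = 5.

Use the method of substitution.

Substitute y = 5 - x into f(x,y) = xy:
g(x) = x(5 - x) = 5x - x^2
g'(x) = 5 - 2x = 0  =>  x = 5/2
y = 5 - 5/2 = 5/2
Maximum value = (5/2) * (5/2) = 25/4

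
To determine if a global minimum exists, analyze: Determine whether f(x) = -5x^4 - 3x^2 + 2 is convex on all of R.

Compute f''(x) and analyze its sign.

f(x) = -5x^4 - 3x^2 + 2
f'(x) = -20x^3 + -6x
f''(x) = -60x^2 + -6
f''(x) = -60x^2 + -6 <= -6 < 0 for all x
Therefore, f is concave on R.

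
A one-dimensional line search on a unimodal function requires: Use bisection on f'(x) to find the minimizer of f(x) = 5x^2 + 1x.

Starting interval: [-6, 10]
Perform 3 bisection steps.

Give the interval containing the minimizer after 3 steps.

Finding critical point of f(x) = 5x^2 + 1x using bisection on f'(x) = 10x + 1.
f'(x) = 0 when x = -1/10.
Starting interval: [-6, 10]
Step 1: mid = 2, f'(mid) = 21, new interval = [-6, 2]
Step 2: mid = -2, f'(mid) = -19, new interval = [-2, 2]
Step 3: mid = 0, f'(mid) = 1, new interval = [-2, 0]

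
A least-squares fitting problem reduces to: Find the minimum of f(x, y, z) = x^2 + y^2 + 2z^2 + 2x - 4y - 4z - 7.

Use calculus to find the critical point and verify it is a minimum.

f(x,y,z) = x^2 + y^2 + 2z^2 + 2x - 4y - 4z - 7
df/dx = 2x + (2) = 0 => x = -1
df/dy = 2y + (-4) = 0 => y = 2
df/dz = 4z + (-4) = 0 => z = 1
f(-1,2,1) = 1*(-1)^2 + 1*(2)^2 + 2*(1)^2 + 2*(-1) + -4*(2) + -4*(1) + -7 = -14
Hessian is diagonal with entries 2, 2, 4 > 0, confirmed minimum.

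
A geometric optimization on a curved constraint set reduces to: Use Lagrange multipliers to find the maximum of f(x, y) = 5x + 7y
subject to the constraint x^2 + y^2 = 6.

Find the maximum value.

Set up Lagrange conditions: grad f = lambda * grad g
  5 = 2*lambda*x
  7 = 2*lambda*y
From these: x/y = 5/7, so x = 5t, y = 7t for some t.
Substitute into constraint: (5t)^2 + (7t)^2 = 6
  t^2 * 74 = 6
  t = sqrt(6/74)
Maximum = 5*x + 7*y = (5^2 + 7^2)*t = 74 * sqrt(6/74) = sqrt(444)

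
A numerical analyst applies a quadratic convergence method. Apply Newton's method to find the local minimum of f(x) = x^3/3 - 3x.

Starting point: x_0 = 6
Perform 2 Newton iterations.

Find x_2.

f(x) = x^3/3 - 3x
f'(x) = x^2 - 3, f''(x) = 2x
Newton update: x_{n+1} = x_n - (x_n^2 - 3)/(2*x_n)
Step 1: x_0 = 6, f'=33, f''=12, x_1 = 13/4
Step 2: x_1 = 13/4, f'=121/16, f''=13/2, x_2 = 217/104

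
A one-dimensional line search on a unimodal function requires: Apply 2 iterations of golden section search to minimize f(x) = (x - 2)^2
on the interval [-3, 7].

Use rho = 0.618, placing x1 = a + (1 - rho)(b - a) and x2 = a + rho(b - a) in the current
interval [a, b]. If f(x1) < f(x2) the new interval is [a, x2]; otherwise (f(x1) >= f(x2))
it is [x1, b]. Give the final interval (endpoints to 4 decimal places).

Golden section search for min of f(x) = (x - 2)^2 on [-3, 7].
Each step: x1 = a + (1 - rho)(b - a), x2 = a + rho(b - a); if f(x1) < f(x2) keep [a, x2], otherwise keep [x1, b].
Step 1: [-3.0000, 7.0000], x1=0.8200 (f=1.3924), x2=3.1800 (f=1.3924); f(x1) = f(x2) (tie, not '<') => keep [0.8200, 7.0000]
Step 2: [0.8200, 7.0000], x1=3.1808 (f=1.3942), x2=4.6392 (f=6.9656); f(x1) < f(x2) => keep [0.8200, 4.6392]
Final interval: [0.8200, 4.6392]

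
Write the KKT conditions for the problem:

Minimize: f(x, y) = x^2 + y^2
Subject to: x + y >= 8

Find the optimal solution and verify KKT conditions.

KKT conditions for min x^2 + y^2 s.t. x + y >= 8:
Stationarity: 2x = mu, 2y = mu
So x = y = mu/2.
Complementary slackness: mu*(x + y - 8) = 0
Primal feasibility: x + y >= 8; dual feasibility: mu >= 0
If mu = 0 then x = y = 0, but 0 + 0 < 8 is infeasible, so the constraint is active.
Constraint active: x + y = 2*(mu/2) = 8 => mu = 8
x = y = 4, f = 32
Verify: stationarity 2*4 = 8 = mu; primal 4 + 4 = 8 >= 8; dual mu = 8 >= 0; complementary slackness 8*(8 - 8) = 0. All KKT conditions hold.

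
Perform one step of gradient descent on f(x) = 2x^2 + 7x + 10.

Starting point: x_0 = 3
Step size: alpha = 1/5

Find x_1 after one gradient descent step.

f(x) = 2x^2 + 7x + 10
f'(x) = 4x + 7
f'(3) = 4*3 + (7) = 19
x_1 = x_0 - alpha * f'(x_0) = 3 - 1/5 * 19 = -4/5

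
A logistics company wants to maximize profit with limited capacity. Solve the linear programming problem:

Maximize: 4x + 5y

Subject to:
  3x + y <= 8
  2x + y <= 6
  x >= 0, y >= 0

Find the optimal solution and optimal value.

Feasible vertices: (0, 0), (0, 6), (2, 2), (8/3, 0)
Objective 4x + 5y at each:
  (0, 0): 0
  (0, 6): 30
  (2, 2): 18
  (8/3, 0): 32/3
Maximum is 30 at (0, 6).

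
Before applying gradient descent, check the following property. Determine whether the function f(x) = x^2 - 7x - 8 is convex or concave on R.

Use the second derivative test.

f(x) = x^2 - 7x - 8
f'(x) = 2x - 7
f''(x) = 2
Since f''(x) = 2 > 0 for all x, f is convex on R.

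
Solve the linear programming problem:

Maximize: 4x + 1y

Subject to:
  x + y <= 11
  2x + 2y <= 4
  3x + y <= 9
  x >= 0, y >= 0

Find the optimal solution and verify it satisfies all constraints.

Feasible vertices: (0, 0), (0, 2), (2, 0)
Objective 4x + 1y at each vertex:
  (0, 0): 0
  (0, 2): 2
  (2, 0): 8
Maximum is 8 at (2, 0).
Verify constraints at (x, y) = (2, 0):
  1*2 + 1*0 = 2 <= 11
  2*2 + 2*0 = 4 <= 4 (active)
  3*2 + 1*0 = 6 <= 9
  x = 2 >= 0, y = 0 >= 0. All constraints satisfied.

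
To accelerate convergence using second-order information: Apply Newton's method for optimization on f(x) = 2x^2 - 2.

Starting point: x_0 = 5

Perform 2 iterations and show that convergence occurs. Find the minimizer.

f(x) = 2x^2 - 2, f'(x) = 4x + (0), f''(x) = 4
Step 1: f'(5) = 20, x_1 = 5 - 20/4 = 0
Step 2: f'(0) = 0, x_2 = 0 (converged)
Newton's method converges in 1 step for quadratics.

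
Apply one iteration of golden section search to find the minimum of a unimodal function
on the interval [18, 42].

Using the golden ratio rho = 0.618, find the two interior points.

Golden section search on [18, 42].
Golden ratio rho = 0.618 (approx).
Interior points:
  x_1 = 18 + (1-0.618)*24 = 27.1680
  x_2 = 18 + 0.618*24 = 32.8320
Compare f(x_1) and f(x_2) to determine which subinterval to keep.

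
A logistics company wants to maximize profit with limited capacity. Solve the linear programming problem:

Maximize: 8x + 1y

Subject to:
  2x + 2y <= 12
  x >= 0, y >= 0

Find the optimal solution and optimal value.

The feasible region has vertices at [(0, 0), (6, 0), (0, 6)].
Checking objective 8x + 1y at each vertex:
  (0, 0): 8*0 + 1*0 = 0
  (6, 0): 8*6 + 1*0 = 48
  (0, 6): 8*0 + 1*6 = 6
Maximum is 48 at (6, 0).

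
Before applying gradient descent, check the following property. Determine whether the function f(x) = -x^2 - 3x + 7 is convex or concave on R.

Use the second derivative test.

f(x) = -x^2 - 3x + 7
f'(x) = -2x - 3
f''(x) = -2
Since f''(x) = -2 < 0 for all x, f is concave on R.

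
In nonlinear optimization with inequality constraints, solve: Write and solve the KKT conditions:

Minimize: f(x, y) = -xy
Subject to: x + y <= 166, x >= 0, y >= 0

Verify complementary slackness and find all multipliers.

Problem: min -xy s.t. x + y <= 166 (multiplier lambda), x >= 0 (mu_x), y >= 0 (mu_y)
KKT stationarity: -y + lambda - mu_x = 0, -x + lambda - mu_y = 0, with lambda, mu_x, mu_y >= 0
Complementary slackness: lambda*(x + y - 166) = 0, mu_x*x = 0, mu_y*y = 0
If lambda = 0: y = -mu_x <= 0 and x = -mu_y <= 0 force x = y = 0 with f = 0; but x = y = 83 is feasible with f = -6889 < 0, so this is not the minimum. Hence lambda > 0 and x + y = 166.
Try x > 0, y > 0 (so mu_x = mu_y = 0): y = lambda, x = lambda => x = y = lambda
x + y = 166 => 2*lambda = 166 => lambda = 83
x* = y* = 83 > 0, consistent with mu_x = mu_y = 0.
(Any feasible point with x = 0 or y = 0 has f = 0 > -6889, so the minimum is not on those boundaries.)
min(-xy) = -6889 (i.e. max xy = 6889)
Multipliers: lambda = 83, mu_x = 0, mu_y = 0
Complementary slackness: lambda*(x + y - 166) = 83*(83 + 83 - 166) = 0, mu_x*x = 0*83 = 0, mu_y*y = 0*83 = 0. Satisfied.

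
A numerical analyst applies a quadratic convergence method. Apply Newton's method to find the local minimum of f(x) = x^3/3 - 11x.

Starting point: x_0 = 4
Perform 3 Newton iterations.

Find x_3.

f(x) = x^3/3 - 11x
f'(x) = x^2 - 11, f''(x) = 2x
Newton update: x_{n+1} = x_n - (x_n^2 - 11)/(2*x_n)
Step 1: x_0 = 4, f'=5, f''=8, x_1 = 27/8
Step 2: x_1 = 27/8, f'=25/64, f''=27/4, x_2 = 1433/432
Step 3: x_2 = 1433/432, f'=625/186624, f''=1433/216, x_3 = 4106353/1238112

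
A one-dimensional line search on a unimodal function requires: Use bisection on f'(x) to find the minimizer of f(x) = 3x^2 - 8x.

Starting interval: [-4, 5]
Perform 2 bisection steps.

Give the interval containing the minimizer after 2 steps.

Finding critical point of f(x) = 3x^2 - 8x using bisection on f'(x) = 6x + -8.
f'(x) = 0 when x = 4/3.
Starting interval: [-4, 5]
Step 1: mid = 1/2, f'(mid) = -5, new interval = [1/2, 5]
Step 2: mid = 11/4, f'(mid) = 17/2, new interval = [1/2, 11/4]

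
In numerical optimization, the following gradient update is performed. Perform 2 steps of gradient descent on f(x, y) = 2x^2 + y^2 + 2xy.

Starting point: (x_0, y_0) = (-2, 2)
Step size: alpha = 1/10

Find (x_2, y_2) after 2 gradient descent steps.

f(x,y) = 2x^2 + y^2 + 2xy
grad_x = 4x + 2y, grad_y = 2y + 2x
Step 1: grad = (-4, 0), (-8/5, 2)
Step 2: grad = (-12/5, 4/5), (-34/25, 48/25)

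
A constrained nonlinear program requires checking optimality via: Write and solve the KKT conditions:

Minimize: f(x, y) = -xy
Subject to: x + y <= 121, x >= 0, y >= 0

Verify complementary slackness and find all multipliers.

Problem: min -xy s.t. x + y <= 121 (multiplier lambda), x >= 0 (mu_x), y >= 0 (mu_y)
KKT stationarity: -y + lambda - mu_x = 0, -x + lambda - mu_y = 0, with lambda, mu_x, mu_y >= 0
Complementary slackness: lambda*(x + y - 121) = 0, mu_x*x = 0, mu_y*y = 0
If lambda = 0: y = -mu_x <= 0 and x = -mu_y <= 0 force x = y = 0 with f = 0; but x = y = 121/2 is feasible with f = -14641/4 < 0, so this is not the minimum. Hence lambda > 0 and x + y = 121.
Try x > 0, y > 0 (so mu_x = mu_y = 0): y = lambda, x = lambda => x = y = lambda
x + y = 121 => 2*lambda = 121 => lambda = 121/2
x* = y* = 121/2 > 0, consistent with mu_x = mu_y = 0.
(Any feasible point with x = 0 or y = 0 has f = 0 > -14641/4, so the minimum is not on those boundaries.)
min(-xy) = -14641/4 (i.e. max xy = 14641/4)
Multipliers: lambda = 121/2, mu_x = 0, mu_y = 0
Complementary slackness: lambda*(x + y - 121) = 121/2*(121/2 + 121/2 - 121) = 0, mu_x*x = 0*121/2 = 0, mu_y*y = 0*121/2 = 0. Satisfied.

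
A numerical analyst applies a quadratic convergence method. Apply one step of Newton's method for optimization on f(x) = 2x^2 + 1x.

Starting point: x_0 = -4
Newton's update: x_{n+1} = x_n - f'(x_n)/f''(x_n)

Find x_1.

f(x) = 2x^2 + 1x
f'(x) = 4x + (1), f''(x) = 4
Newton step: x_1 = x_0 - f'(x_0)/f''(x_0)
f'(-4) = -15
x_1 = -4 - -15/4 = -1/4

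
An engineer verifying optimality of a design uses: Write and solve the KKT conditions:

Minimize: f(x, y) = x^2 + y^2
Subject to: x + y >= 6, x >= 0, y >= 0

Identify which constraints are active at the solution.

KKT conditions for min x^2 + y^2 s.t. 1x + 1y >= 6, x >= 0, y >= 0:
Stationarity: 2x = mu*1 + mu_x, 2y = mu*1 + mu_y, with mu, mu_x, mu_y >= 0
Complementary slackness: mu*(x + y - 6) = 0, mu_x*x = 0, mu_y*y = 0
(0, 0) is infeasible (1*0 + 1*0 < 6), so if mu = 0 stationarity would force x = mu_x/2 >= 0, y = mu_y/2 >= 0 with mu_x*x = mu_y*y = 0, i.e. x = y = 0: contradiction. Hence mu > 0 and x + y = 6 is active.
Try x > 0, y > 0 (so mu_x = mu_y = 0): x = 1*mu/2, y = 1*mu/2
Substitute: 1*(1*mu/2) + 1*(1*mu/2) = 6
  mu*2/2 = 6 => mu = 6
x* = 3 > 0, y* = 3 > 0, consistent with mu_x = mu_y = 0.
f is convex and the constraints are linear, so this KKT point is the global minimum.
f* = 18
Active constraints: x + y >= 6 (holds with equality, mu = 6 > 0); x >= 0 and y >= 0 are inactive (mu_x = mu_y = 0).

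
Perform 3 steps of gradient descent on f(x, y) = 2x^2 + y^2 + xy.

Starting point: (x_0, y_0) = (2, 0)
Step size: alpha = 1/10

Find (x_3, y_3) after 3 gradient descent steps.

f(x,y) = 2x^2 + y^2 + xy
grad_x = 4x + 1y, grad_y = 2y + 1x
Step 1: grad = (8, 2), (6/5, -1/5)
Step 2: grad = (23/5, 4/5), (37/50, -7/25)
Step 3: grad = (67/25, 9/50), (59/125, -149/500)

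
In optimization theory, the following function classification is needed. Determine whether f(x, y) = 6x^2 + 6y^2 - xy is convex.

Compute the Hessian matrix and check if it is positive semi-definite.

f(x,y) = 6x^2 + 6y^2 - xy
Hessian H = [[12, -1], [-1, 12]]
trace(H) = 24, det(H) = 143
Eigenvalues: (24 +/- sqrt(4)) / 2 = 13, 11
Since both eigenvalues > 0, f is convex.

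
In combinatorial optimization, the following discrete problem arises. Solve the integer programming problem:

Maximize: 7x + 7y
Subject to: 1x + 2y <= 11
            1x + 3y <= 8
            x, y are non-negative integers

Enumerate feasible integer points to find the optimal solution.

Constraint 1: 1x + 2y <= 11
Constraint 2: 1x + 3y <= 8
Feasible x range (need y >= 0): 0 <= x <= min(11/1, 8/1) => x in {0, ..., 8}.
Enumerate feasible integer points row by row (the coefficient of y is 7 > 0, so for each x the largest feasible y gives the best value):
  x = 0: y <= min((11 - 1*0)/2, (8 - 1*0)/3) => y in {0, ..., 2}; best 7*0 + 7*2 = 14
  x = 1: y <= min((11 - 1*1)/2, (8 - 1*1)/3) => y in {0, ..., 2}; best 7*1 + 7*2 = 21
  x = 2: y <= min((11 - 1*2)/2, (8 - 1*2)/3) => y in {0, ..., 2}; best 7*2 + 7*2 = 28
  x = 3: y <= min((11 - 1*3)/2, (8 - 1*3)/3) => y in {0, ..., 1}; best 7*3 + 7*1 = 28
  x = 4: y <= min((11 - 1*4)/2, (8 - 1*4)/3) => y in {0, ..., 1}; best 7*4 + 7*1 = 35
  x = 5: y <= min((11 - 1*5)/2, (8 - 1*5)/3) => y in {0, ..., 1}; best 7*5 + 7*1 = 42
  x = 6: y <= min((11 - 1*6)/2, (8 - 1*6)/3) => y in {0}; best 7*6 + 7*0 = 42
  x = 7: y <= min((11 - 1*7)/2, (8 - 1*7)/3) => y in {0}; best 7*7 + 7*0 = 49
  x = 8: y <= min((11 - 1*8)/2, (8 - 1*8)/3) => y in {0}; best 7*8 + 7*0 = 56
The maximum 7x + 7y = 56 is achieved at x = 8, y = 0.
Check: 1*8 + 2*0 = 8 <= 11 and 1*8 + 3*0 = 8 <= 8.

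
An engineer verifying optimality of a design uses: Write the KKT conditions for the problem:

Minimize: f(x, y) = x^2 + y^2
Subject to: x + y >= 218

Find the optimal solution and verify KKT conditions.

KKT conditions for min x^2 + y^2 s.t. x + y >= 218:
Stationarity: 2x = mu, 2y = mu
So x = y = mu/2.
Complementary slackness: mu*(x + y - 218) = 0
Primal feasibility: x + y >= 218; dual feasibility: mu >= 0
If mu = 0 then x = y = 0, but 0 + 0 < 218 is infeasible, so the constraint is active.
Constraint active: x + y = 2*(mu/2) = 218 => mu = 218
x = y = 109, f = 23762
Verify: stationarity 2*109 = 218 = mu; primal 109 + 109 = 218 >= 218; dual mu = 218 >= 0; complementary slackness 218*(218 - 218) = 0. All KKT conditions hold.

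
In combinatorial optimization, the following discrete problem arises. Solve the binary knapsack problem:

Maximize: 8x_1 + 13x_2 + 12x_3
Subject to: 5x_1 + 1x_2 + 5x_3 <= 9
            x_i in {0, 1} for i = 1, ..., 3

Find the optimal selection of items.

Items: item 1 (v=8, w=5), item 2 (v=13, w=1), item 3 (v=12, w=5)
Capacity: 9
Checking all 8 subsets (w = total weight, v = total value):
  {}: w = 0, v = 0
  {1}: w = 5, v = 8
  {2}: w = 1, v = 13
  {3}: w = 5, v = 12
  {1, 2}: w = 6, v = 21
  {1, 3}: w = 10 > 9, infeasible
  {2, 3}: w = 6, v = 25
  {1, 2, 3}: w = 11 > 9, infeasible
Best feasible subset: items [2, 3]
Total weight: 6 <= 9, total value: 25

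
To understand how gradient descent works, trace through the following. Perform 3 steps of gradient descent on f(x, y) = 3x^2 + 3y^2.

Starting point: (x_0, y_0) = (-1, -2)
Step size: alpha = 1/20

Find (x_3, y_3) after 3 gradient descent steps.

f(x,y) = 3x^2 + 3y^2
grad_x = 6x + 0y, grad_y = 6y + 0x
Step 1: grad = (-6, -12), (-7/10, -7/5)
Step 2: grad = (-21/5, -42/5), (-49/100, -49/50)
Step 3: grad = (-147/50, -147/25), (-343/1000, -343/500)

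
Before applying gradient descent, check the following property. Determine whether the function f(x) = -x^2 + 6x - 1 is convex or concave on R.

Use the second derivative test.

f(x) = -x^2 + 6x - 1
f'(x) = -2x + 6
f''(x) = -2
Since f''(x) = -2 < 0 for all x, f is concave on R.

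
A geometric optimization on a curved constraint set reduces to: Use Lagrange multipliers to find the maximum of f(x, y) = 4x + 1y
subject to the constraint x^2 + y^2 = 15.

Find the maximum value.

Set up Lagrange conditions: grad f = lambda * grad g
  4 = 2*lambda*x
  1 = 2*lambda*y
From these: x/y = 4/1, so x = 4t, y = 1t for some t.
Substitute into constraint: (4t)^2 + (1t)^2 = 15
  t^2 * 17 = 15
  t = sqrt(15/17)
Maximum = 4*x + 1*y = (4^2 + 1^2)*t = 17 * sqrt(15/17) = sqrt(255)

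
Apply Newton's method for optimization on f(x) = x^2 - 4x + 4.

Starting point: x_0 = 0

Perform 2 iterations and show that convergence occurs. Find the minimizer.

f(x) = x^2 - 4x + 4, f'(x) = 2x + (-4), f''(x) = 2
Step 1: f'(0) = -4, x_1 = 0 - -4/2 = 2
Step 2: f'(2) = 0, x_2 = 2 (converged)
Newton's method converges in 1 step for quadratics.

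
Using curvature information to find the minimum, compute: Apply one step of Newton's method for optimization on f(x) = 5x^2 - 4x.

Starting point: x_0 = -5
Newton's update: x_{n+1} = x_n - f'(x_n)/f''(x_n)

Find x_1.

f(x) = 5x^2 - 4x
f'(x) = 10x + (-4), f''(x) = 10
Newton step: x_1 = x_0 - f'(x_0)/f''(x_0)
f'(-5) = -54
x_1 = -5 - -54/10 = 2/5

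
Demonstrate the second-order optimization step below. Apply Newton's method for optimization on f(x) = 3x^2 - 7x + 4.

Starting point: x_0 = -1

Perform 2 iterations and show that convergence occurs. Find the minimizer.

f(x) = 3x^2 - 7x + 4, f'(x) = 6x + (-7), f''(x) = 6
Step 1: f'(-1) = -13, x_1 = -1 - -13/6 = 7/6
Step 2: f'(7/6) = 0, x_2 = 7/6 (converged)
Newton's method converges in 1 step for quadratics.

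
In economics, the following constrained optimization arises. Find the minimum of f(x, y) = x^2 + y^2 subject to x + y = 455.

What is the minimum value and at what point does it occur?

Substitute y = 455 - x into f(x,y) = x^2 + y^2:
g(x) = x^2 + (455 - x)^2 = 2x^2 - 910x + 207025
g'(x) = 4x - 910 = 0  =>  x = 455/2
y = 455 - 455/2 = 455/2
Minimum value = (455/2)^2 + (455/2)^2 = 207025/2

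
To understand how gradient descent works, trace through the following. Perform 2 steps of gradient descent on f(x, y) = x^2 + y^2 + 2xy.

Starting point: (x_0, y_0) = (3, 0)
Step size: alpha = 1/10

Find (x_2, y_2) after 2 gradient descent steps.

f(x,y) = x^2 + y^2 + 2xy
grad_x = 2x + 2y, grad_y = 2y + 2x
Step 1: grad = (6, 6), (12/5, -3/5)
Step 2: grad = (18/5, 18/5), (51/25, -24/25)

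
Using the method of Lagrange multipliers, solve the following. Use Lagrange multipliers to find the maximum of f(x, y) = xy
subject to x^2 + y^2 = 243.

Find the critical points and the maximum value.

Lagrange conditions: y = 2*lambda*x and x = 2*lambda*y
If x = 0 then y = 0, violating the constraint, so x, y != 0.
Dividing: y/x = x/y => x^2 = y^2 => y = x or y = -x
Constraint: 2x^2 = 243 => x^2 = 243/2 => x = +/-sqrt(243/2)
Critical points: (sqrt(243/2), sqrt(243/2)), (-sqrt(243/2), -sqrt(243/2)), (sqrt(243/2), -sqrt(243/2)), (-sqrt(243/2), sqrt(243/2))
  y = x:  xy = x^2 = 243/2  at (sqrt(243/2), sqrt(243/2)) and (-sqrt(243/2), -sqrt(243/2))
  y = -x: xy = -x^2 = -243/2 at (sqrt(243/2), -sqrt(243/2)) and (-sqrt(243/2), sqrt(243/2))
Maximum xy = 243/2 at (sqrt(243/2), sqrt(243/2)) and (-sqrt(243/2), -sqrt(243/2))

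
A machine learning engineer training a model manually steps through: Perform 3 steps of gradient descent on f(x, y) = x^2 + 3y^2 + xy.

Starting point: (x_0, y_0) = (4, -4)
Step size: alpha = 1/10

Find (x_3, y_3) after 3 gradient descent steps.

f(x,y) = x^2 + 3y^2 + xy
grad_x = 2x + 1y, grad_y = 6y + 1x
Step 1: grad = (4, -20), (18/5, -2)
Step 2: grad = (26/5, -42/5), (77/25, -29/25)
Step 3: grad = (5, -97/25), (129/50, -193/250)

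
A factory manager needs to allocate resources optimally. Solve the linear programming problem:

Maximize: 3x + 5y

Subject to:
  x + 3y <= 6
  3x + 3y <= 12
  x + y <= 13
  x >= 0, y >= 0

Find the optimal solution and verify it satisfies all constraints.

Feasible vertices: (0, 0), (0, 2), (3, 1), (4, 0)
Objective 3x + 5y at each vertex:
  (0, 0): 0
  (0, 2): 10
  (3, 1): 14
  (4, 0): 12
Maximum is 14 at (3, 1).
Verify constraints at (x, y) = (3, 1):
  1*3 + 3*1 = 6 <= 6 (active)
  3*3 + 3*1 = 12 <= 12 (active)
  1*3 + 1*1 = 4 <= 13
  x = 3 >= 0, y = 1 >= 0. All constraints satisfied.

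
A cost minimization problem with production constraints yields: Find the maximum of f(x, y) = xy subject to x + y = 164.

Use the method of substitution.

Substitute y = 164 - x into f(x,y) = xy:
g(x) = x(164 - x) = 164x - x^2
g'(x) = 164 - 2x = 0  =>  x = 82
y = 164 - 82 = 82
Maximum value = 82 * 82 = 6724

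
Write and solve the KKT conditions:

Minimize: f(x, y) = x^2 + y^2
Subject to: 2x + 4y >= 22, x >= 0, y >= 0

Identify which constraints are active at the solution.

KKT conditions for min x^2 + y^2 s.t. 2x + 4y >= 22, x >= 0, y >= 0:
Stationarity: 2x = mu*2 + mu_x, 2y = mu*4 + mu_y, with mu, mu_x, mu_y >= 0
Complementary slackness: mu*(2x + 4y - 22) = 0, mu_x*x = 0, mu_y*y = 0
(0, 0) is infeasible (2*0 + 4*0 < 22), so if mu = 0 stationarity would force x = mu_x/2 >= 0, y = mu_y/2 >= 0 with mu_x*x = mu_y*y = 0, i.e. x = y = 0: contradiction. Hence mu > 0 and 2x + 4y = 22 is active.
Try x > 0, y > 0 (so mu_x = mu_y = 0): x = 2*mu/2, y = 4*mu/2
Substitute: 2*(2*mu/2) + 4*(4*mu/2) = 22
  mu*20/2 = 22 => mu = 11/5
x* = 11/5 > 0, y* = 22/5 > 0, consistent with mu_x = mu_y = 0.
f is convex and the constraints are linear, so this KKT point is the global minimum.
f* = 121/5
Active constraints: 2x + 4y >= 22 (holds with equality, mu = 11/5 > 0); x >= 0 and y >= 0 are inactive (mu_x = mu_y = 0).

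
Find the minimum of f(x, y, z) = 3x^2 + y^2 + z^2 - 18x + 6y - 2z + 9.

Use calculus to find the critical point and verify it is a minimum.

f(x,y,z) = 3x^2 + y^2 + z^2 - 18x + 6y - 2z + 9
df/dx = 6x + (-18) = 0 => x = 3
df/dy = 2y + (6) = 0 => y = -3
df/dz = 2z + (-2) = 0 => z = 1
f(3,-3,1) = 3*(3)^2 + 1*(-3)^2 + 1*(1)^2 + -18*(3) + 6*(-3) + -2*(1) + 9 = -28
Hessian is diagonal with entries 6, 2, 2 > 0, confirmed minimum.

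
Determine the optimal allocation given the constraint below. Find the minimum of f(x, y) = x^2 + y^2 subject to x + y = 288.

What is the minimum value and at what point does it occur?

Substitute y = 288 - x into f(x,y) = x^2 + y^2:
g(x) = x^2 + (288 - x)^2 = 2x^2 - 576x + 82944
g'(x) = 4x - 576 = 0  =>  x = 144
y = 288 - 144 = 144
Minimum value = 144^2 + 144^2 = 41472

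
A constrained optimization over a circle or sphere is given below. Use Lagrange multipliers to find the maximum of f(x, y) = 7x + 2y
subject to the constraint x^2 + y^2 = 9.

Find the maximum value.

Set up Lagrange conditions: grad f = lambda * grad g
  7 = 2*lambda*x
  2 = 2*lambda*y
From these: x/y = 7/2, so x = 7t, y = 2t for some t.
Substitute into constraint: (7t)^2 + (2t)^2 = 9
  t^2 * 53 = 9
  t = sqrt(9/53)
Maximum = 7*x + 2*y = (7^2 + 2^2)*t = 53 * sqrt(9/53) = sqrt(477)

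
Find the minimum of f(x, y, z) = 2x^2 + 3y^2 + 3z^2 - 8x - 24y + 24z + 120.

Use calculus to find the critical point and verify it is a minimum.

f(x,y,z) = 2x^2 + 3y^2 + 3z^2 - 8x - 24y + 24z + 120
df/dx = 4x + (-8) = 0 => x = 2
df/dy = 6y + (-24) = 0 => y = 4
df/dz = 6z + (24) = 0 => z = -4
f(2,4,-4) = 2*(2)^2 + 3*(4)^2 + 3*(-4)^2 + -8*(2) + -24*(4) + 24*(-4) + 120 = 16
Hessian is diagonal with entries 4, 6, 6 > 0, confirmed minimum.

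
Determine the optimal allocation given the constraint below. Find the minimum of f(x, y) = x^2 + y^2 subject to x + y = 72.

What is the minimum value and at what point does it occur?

Substitute y = 72 - x into f(x,y) = x^2 + y^2:
g(x) = x^2 + (72 - x)^2 = 2x^2 - 144x + 5184
g'(x) = 4x - 144 = 0  =>  x = 36
y = 72 - 36 = 36
Minimum value = 36^2 + 36^2 = 2592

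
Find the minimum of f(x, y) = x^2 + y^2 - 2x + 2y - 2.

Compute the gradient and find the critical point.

f(x,y) = x^2 + y^2 - 2x + 2y - 2
df/dx = 2x + (-2) = 0  =>  x = 1
df/dy = 2y + (2) = 0  =>  y = -1
f(1, -1) = 1*(1)^2 + 1*(-1)^2 + -2*(1) + 2*(-1) + -2 = -4
Hessian is diagonal with entries 2, 2 > 0, so this is a minimum.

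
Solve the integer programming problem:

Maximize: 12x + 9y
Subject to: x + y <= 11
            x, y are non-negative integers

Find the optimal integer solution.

Objective: 12x + 9y, constraint: x + y <= 11
Coefficient of x is 12 >= coefficient of y is 9, so allocate the entire budget to x.
Optimal: x = 11, y = 0, value = 132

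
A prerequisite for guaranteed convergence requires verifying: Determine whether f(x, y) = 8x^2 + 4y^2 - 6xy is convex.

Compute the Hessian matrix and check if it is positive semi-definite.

f(x,y) = 8x^2 + 4y^2 - 6xy
Hessian H = [[16, -6], [-6, 8]]
trace(H) = 24, det(H) = 92
Eigenvalues: (24 +/- sqrt(208)) / 2 = 19.21, 4.789
Since both eigenvalues > 0, f is convex.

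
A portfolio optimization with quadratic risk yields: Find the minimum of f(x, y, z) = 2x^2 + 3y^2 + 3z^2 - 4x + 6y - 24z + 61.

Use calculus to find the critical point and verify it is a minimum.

f(x,y,z) = 2x^2 + 3y^2 + 3z^2 - 4x + 6y - 24z + 61
df/dx = 4x + (-4) = 0 => x = 1
df/dy = 6y + (6) = 0 => y = -1
df/dz = 6z + (-24) = 0 => z = 4
f(1,-1,4) = 2*(1)^2 + 3*(-1)^2 + 3*(4)^2 + -4*(1) + 6*(-1) + -24*(4) + 61 = 8
Hessian is diagonal with entries 4, 6, 6 > 0, confirmed minimum.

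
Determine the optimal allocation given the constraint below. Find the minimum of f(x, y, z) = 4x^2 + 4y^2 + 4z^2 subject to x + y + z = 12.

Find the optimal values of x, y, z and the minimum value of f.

Using Lagrange multipliers on f = 4x^2 + 4y^2 + 4z^2 with constraint x + y + z = 12:
Conditions: 2*4*x = lambda, 2*4*y = lambda, 2*4*z = lambda
So x = lambda/8, y = lambda/8, z = lambda/8
Substituting into constraint: lambda * (3/8) = 12
lambda = 32
x = 4, y = 4, z = 4
Minimum value = 192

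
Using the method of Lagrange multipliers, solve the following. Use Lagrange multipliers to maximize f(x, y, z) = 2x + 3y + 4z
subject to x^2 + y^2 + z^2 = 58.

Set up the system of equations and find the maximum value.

Lagrange conditions: 2 = 2*lambda*x, 3 = 2*lambda*y, 4 = 2*lambda*z
So x:2 = y:3 = z:4, i.e. x = 2t, y = 3t, z = 4t
Constraint: t^2*(2^2 + 3^2 + 4^2) = 58
  t^2 * 29 = 58  =>  t = sqrt(2)
Maximum = 2*2t + 3*3t + 4*4t = 29*sqrt(2) = sqrt(1682)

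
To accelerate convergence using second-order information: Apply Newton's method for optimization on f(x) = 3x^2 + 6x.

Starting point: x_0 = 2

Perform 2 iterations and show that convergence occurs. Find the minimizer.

f(x) = 3x^2 + 6x, f'(x) = 6x + (6), f''(x) = 6
Step 1: f'(2) = 18, x_1 = 2 - 18/6 = -1
Step 2: f'(-1) = 0, x_2 = -1 (converged)
Newton's method converges in 1 step for quadratics.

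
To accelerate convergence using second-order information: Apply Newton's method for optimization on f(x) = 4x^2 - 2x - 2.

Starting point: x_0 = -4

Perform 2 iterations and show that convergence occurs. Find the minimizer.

f(x) = 4x^2 - 2x - 2, f'(x) = 8x + (-2), f''(x) = 8
Step 1: f'(-4) = -34, x_1 = -4 - -34/8 = 1/4
Step 2: f'(1/4) = 0, x_2 = 1/4 (converged)
Newton's method converges in 1 step for quadratics.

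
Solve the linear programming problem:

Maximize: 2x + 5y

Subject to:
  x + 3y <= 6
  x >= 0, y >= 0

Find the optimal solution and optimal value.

The feasible region has vertices at [(0, 0), (6, 0), (0, 2)].
Checking objective 2x + 5y at each vertex:
  (0, 0): 2*0 + 5*0 = 0
  (6, 0): 2*6 + 5*0 = 12
  (0, 2): 2*0 + 5*2 = 10
Maximum is 12 at (6, 0).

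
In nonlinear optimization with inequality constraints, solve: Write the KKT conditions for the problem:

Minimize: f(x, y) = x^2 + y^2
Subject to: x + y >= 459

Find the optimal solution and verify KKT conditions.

KKT conditions for min x^2 + y^2 s.t. x + y >= 459:
Stationarity: 2x = mu, 2y = mu
So x = y = mu/2.
Complementary slackness: mu*(x + y - 459) = 0
Primal feasibility: x + y >= 459; dual feasibility: mu >= 0
If mu = 0 then x = y = 0, but 0 + 0 < 459 is infeasible, so the constraint is active.
Constraint active: x + y = 2*(mu/2) = 459 => mu = 459
x = y = 459/2, f = 210681/2
Verify: stationarity 2*(459/2) = 459 = mu; primal 459/2 + 459/2 = 459 >= 459; dual mu = 459 >= 0; complementary slackness 459*(459 - 459) = 0. All KKT conditions hold.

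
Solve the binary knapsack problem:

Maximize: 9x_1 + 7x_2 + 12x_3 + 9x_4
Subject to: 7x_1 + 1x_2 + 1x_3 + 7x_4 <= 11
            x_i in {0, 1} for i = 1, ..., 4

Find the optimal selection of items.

Items: item 1 (v=9, w=7), item 2 (v=7, w=1), item 3 (v=12, w=1), item 4 (v=9, w=7)
Capacity: 11
Checking all 16 subsets (w = total weight, v = total value):
  {}: w = 0, v = 0
  {1}: w = 7, v = 9
  {2}: w = 1, v = 7
  {3}: w = 1, v = 12
  {4}: w = 7, v = 9
  {1, 2}: w = 8, v = 16
  {1, 3}: w = 8, v = 21
  {1, 4}: w = 14 > 11, infeasible
  {2, 3}: w = 2, v = 19
  {2, 4}: w = 8, v = 16
  {3, 4}: w = 8, v = 21
  {1, 2, 3}: w = 9, v = 28
  {1, 2, 4}: w = 15 > 11, infeasible
  {1, 3, 4}: w = 15 > 11, infeasible
  {2, 3, 4}: w = 9, v = 28
  {1, 2, 3, 4}: w = 16 > 11, infeasible
Best feasible subset: items [1, 2, 3]
(The same value 28 is also attained by {2, 3, 4}.)
Total weight: 9 <= 11, total value: 28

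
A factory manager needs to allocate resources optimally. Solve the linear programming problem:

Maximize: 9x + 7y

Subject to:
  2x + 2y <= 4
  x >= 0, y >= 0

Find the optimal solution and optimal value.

The feasible region has vertices at [(0, 0), (2, 0), (0, 2)].
Checking objective 9x + 7y at each vertex:
  (0, 0): 9*0 + 7*0 = 0
  (2, 0): 9*2 + 7*0 = 18
  (0, 2): 9*0 + 7*2 = 14
Maximum is 18 at (2, 0).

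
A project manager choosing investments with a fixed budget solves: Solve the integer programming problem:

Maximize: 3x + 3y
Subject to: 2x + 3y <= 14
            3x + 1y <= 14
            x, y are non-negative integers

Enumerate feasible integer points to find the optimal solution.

Constraint 1: 2x + 3y <= 14
Constraint 2: 3x + 1y <= 14
Feasible x range (need y >= 0): 0 <= x <= min(14/2, 14/3) => x in {0, ..., 4}.
Enumerate feasible integer points row by row (the coefficient of y is 3 > 0, so for each x the largest feasible y gives the best value):
  x = 0: y <= min((14 - 2*0)/3, (14 - 3*0)/1) => y in {0, ..., 4}; best 3*0 + 3*4 = 12
  x = 1: y <= min((14 - 2*1)/3, (14 - 3*1)/1) => y in {0, ..., 4}; best 3*1 + 3*4 = 15
  x = 2: y <= min((14 - 2*2)/3, (14 - 3*2)/1) => y in {0, ..., 3}; best 3*2 + 3*3 = 15
  x = 3: y <= min((14 - 2*3)/3, (14 - 3*3)/1) => y in {0, ..., 2}; best 3*3 + 3*2 = 15
  x = 4: y <= min((14 - 2*4)/3, (14 - 3*4)/1) => y in {0, ..., 2}; best 3*4 + 3*2 = 18
The maximum 3x + 3y = 18 is achieved at x = 4, y = 2.
Check: 2*4 + 3*2 = 14 <= 14 and 3*4 + 1*2 = 14 <= 14.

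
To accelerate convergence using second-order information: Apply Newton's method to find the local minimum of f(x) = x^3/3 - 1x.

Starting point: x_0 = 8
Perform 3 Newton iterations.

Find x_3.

f(x) = x^3/3 - 1x
f'(x) = x^2 - 1, f''(x) = 2x
Newton update: x_{n+1} = x_n - (x_n^2 - 1)/(2*x_n)
Step 1: x_0 = 8, f'=63, f''=16, x_1 = 65/16
Step 2: x_1 = 65/16, f'=3969/256, f''=65/8, x_2 = 4481/2080
Step 3: x_2 = 4481/2080, f'=15752961/4326400, f''=4481/1040, x_3 = 24405761/18640960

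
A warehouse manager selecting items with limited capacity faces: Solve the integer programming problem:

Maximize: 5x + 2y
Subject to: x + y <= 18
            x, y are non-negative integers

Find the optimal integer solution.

Objective: 5x + 2y, constraint: x + y <= 18
Coefficient of x is 5 >= coefficient of y is 2, so allocate the entire budget to x.
Optimal: x = 18, y = 0, value = 90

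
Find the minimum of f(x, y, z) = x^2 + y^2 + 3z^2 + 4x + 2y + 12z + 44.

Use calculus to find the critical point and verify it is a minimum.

f(x,y,z) = x^2 + y^2 + 3z^2 + 4x + 2y + 12z + 44
df/dx = 2x + (4) = 0 => x = -2
df/dy = 2y + (2) = 0 => y = -1
df/dz = 6z + (12) = 0 => z = -2
f(-2,-1,-2) = 1*(-2)^2 + 1*(-1)^2 + 3*(-2)^2 + 4*(-2) + 2*(-1) + 12*(-2) + 44 = 27
Hessian is diagonal with entries 2, 2, 6 > 0, confirmed minimum.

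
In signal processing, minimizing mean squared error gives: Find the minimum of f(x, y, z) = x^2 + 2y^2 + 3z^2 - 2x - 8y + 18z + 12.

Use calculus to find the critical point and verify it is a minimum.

f(x,y,z) = x^2 + 2y^2 + 3z^2 - 2x - 8y + 18z + 12
df/dx = 2x + (-2) = 0 => x = 1
df/dy = 4y + (-8) = 0 => y = 2
df/dz = 6z + (18) = 0 => z = -3
f(1,2,-3) = 1*(1)^2 + 2*(2)^2 + 3*(-3)^2 + -2*(1) + -8*(2) + 18*(-3) + 12 = -24
Hessian is diagonal with entries 2, 4, 6 > 0, confirmed minimum.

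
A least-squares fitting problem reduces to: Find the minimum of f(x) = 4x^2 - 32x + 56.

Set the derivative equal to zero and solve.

f(x) = 4x^2 - 32x + 56
f'(x) = 8x + (-32) = 0
x = 32/8 = 4
f(4) = -8
Since f''(x) = 8 > 0, this is a minimum.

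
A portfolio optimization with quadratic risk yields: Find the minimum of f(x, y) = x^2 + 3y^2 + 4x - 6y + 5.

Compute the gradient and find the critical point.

f(x,y) = x^2 + 3y^2 + 4x - 6y + 5
df/dx = 2x + (4) = 0  =>  x = -2
df/dy = 6y + (-6) = 0  =>  y = 1
f(-2, 1) = 1*(-2)^2 + 3*(1)^2 + 4*(-2) + -6*(1) + 5 = -2
Hessian is diagonal with entries 2, 6 > 0, so this is a minimum.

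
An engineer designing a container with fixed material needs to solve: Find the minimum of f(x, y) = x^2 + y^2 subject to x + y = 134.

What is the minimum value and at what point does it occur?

Substitute y = 134 - x into f(x,y) = x^2 + y^2:
g(x) = x^2 + (134 - x)^2 = 2x^2 - 268x + 17956
g'(x) = 4x - 268 = 0  =>  x = 67
y = 134 - 67 = 67
Minimum value = 67^2 + 67^2 = 8978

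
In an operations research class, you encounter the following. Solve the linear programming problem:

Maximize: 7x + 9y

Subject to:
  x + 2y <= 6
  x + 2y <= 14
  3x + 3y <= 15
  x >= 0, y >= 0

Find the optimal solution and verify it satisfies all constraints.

Feasible vertices: (0, 0), (0, 3), (4, 1), (5, 0)
Objective 7x + 9y at each vertex:
  (0, 0): 0
  (0, 3): 27
  (4, 1): 37
  (5, 0): 35
Maximum is 37 at (4, 1).
Verify constraints at (x, y) = (4, 1):
  1*4 + 2*1 = 6 <= 6 (active)
  1*4 + 2*1 = 6 <= 14
  3*4 + 3*1 = 15 <= 15 (active)
  x = 4 >= 0, y = 1 >= 0. All constraints satisfied.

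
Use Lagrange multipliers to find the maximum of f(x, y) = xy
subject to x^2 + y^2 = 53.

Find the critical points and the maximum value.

Lagrange conditions: y = 2*lambda*x and x = 2*lambda*y
If x = 0 then y = 0, violating the constraint, so x, y != 0.
Dividing: y/x = x/y => x^2 = y^2 => y = x or y = -x
Constraint: 2x^2 = 53 => x^2 = 53/2 => x = +/-sqrt(53/2)
Critical points: (sqrt(53/2), sqrt(53/2)), (-sqrt(53/2), -sqrt(53/2)), (sqrt(53/2), -sqrt(53/2)), (-sqrt(53/2), sqrt(53/2))
  y = x:  xy = x^2 = 53/2  at (sqrt(53/2), sqrt(53/2)) and (-sqrt(53/2), -sqrt(53/2))
  y = -x: xy = -x^2 = -53/2 at (sqrt(53/2), -sqrt(53/2)) and (-sqrt(53/2), sqrt(53/2))
Maximum xy = 53/2 at (sqrt(53/2), sqrt(53/2)) and (-sqrt(53/2), -sqrt(53/2))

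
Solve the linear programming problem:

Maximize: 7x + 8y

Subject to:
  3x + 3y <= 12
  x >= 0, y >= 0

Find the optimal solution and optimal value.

The feasible region has vertices at [(0, 0), (4, 0), (0, 4)].
Checking objective 7x + 8y at each vertex:
  (0, 0): 7*0 + 8*0 = 0
  (4, 0): 7*4 + 8*0 = 28
  (0, 4): 7*0 + 8*4 = 32
Maximum is 32 at (0, 4).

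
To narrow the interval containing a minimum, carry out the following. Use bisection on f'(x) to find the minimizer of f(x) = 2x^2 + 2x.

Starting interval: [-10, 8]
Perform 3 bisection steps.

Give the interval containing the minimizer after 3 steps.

Finding critical point of f(x) = 2x^2 + 2x using bisection on f'(x) = 4x + 2.
f'(x) = 0 when x = -1/2.
Starting interval: [-10, 8]
Step 1: mid = -1, f'(mid) = -2, new interval = [-1, 8]
Step 2: mid = 7/2, f'(mid) = 16, new interval = [-1, 7/2]
Step 3: mid = 5/4, f'(mid) = 7, new interval = [-1, 5/4]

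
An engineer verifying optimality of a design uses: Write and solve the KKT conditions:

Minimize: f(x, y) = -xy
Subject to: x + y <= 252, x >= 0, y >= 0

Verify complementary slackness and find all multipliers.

Problem: min -xy s.t. x + y <= 252 (multiplier lambda), x >= 0 (mu_x), y >= 0 (mu_y)
KKT stationarity: -y + lambda - mu_x = 0, -x + lambda - mu_y = 0, with lambda, mu_x, mu_y >= 0
Complementary slackness: lambda*(x + y - 252) = 0, mu_x*x = 0, mu_y*y = 0
If lambda = 0: y = -mu_x <= 0 and x = -mu_y <= 0 force x = y = 0 with f = 0; but x = y = 126 is feasible with f = -15876 < 0, so this is not the minimum. Hence lambda > 0 and x + y = 252.
Try x > 0, y > 0 (so mu_x = mu_y = 0): y = lambda, x = lambda => x = y = lambda
x + y = 252 => 2*lambda = 252 => lambda = 126
x* = y* = 126 > 0, consistent with mu_x = mu_y = 0.
(Any feasible point with x = 0 or y = 0 has f = 0 > -15876, so the minimum is not on those boundaries.)
min(-xy) = -15876 (i.e. max xy = 15876)
Multipliers: lambda = 126, mu_x = 0, mu_y = 0
Complementary slackness: lambda*(x + y - 252) = 126*(126 + 126 - 252) = 0, mu_x*x = 0*126 = 0, mu_y*y = 0*126 = 0. Satisfied.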